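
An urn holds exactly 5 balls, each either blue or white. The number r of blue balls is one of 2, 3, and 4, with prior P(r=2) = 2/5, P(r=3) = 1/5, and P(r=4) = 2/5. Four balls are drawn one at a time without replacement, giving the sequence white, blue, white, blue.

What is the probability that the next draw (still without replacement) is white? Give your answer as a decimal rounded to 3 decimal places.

0.667

The likelihood of the observed sequence under each hypothesis: P(data | r = 2) = (3/5)(2/4)(2/3)(1/2) = 1/10; P(data | r = 3) = (2/5)(3/4)(1/3)(2/2) = 1/10; P(data | r = 4) = (1/5)(4/4)(0/3) = 0.
Multiplying each by its prior: 2/5 · 1/10 = 1/25, 1/5 · 1/10 = 1/50, 2/5 · 0 = 0; these sum to 3/50.
The posterior is then P(r = 2 | data) = 2/3, P(r = 3 | data) = 1/3, P(r = 4 | data) = 0.
Averaging over the posterior, P(white next | data) = (1)(2/3) + (0)(1/3) = 2/3.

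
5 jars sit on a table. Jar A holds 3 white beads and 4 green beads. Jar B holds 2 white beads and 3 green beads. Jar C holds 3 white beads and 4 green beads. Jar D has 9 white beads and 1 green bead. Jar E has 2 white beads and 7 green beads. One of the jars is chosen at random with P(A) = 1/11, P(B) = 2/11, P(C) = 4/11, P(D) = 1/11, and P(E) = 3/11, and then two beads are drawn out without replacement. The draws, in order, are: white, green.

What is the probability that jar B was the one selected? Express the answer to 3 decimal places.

0.221

Compute the likelihood of the observed sequence for each case: P(data | jar A) = (3/7)(4/6) = 0.28571; P(data | jar B) = (2/5)(3/4) = 0.3; P(data | jar C) = (3/7)(4/6) = 0.28571; P(data | jar D) = (9/10)(1/9) = 0.1; P(data | jar E) = (2/9)(7/8) = 0.19444.
The prior-weighted likelihoods are 1/11 · 0.28571 = 0.025974, 2/11 · 0.3 = 0.054545, 4/11 · 0.28571 = 0.1039, 1/11 · 0.1 = 0.0090909, 3/11 · 0.19444 = 0.05303; these sum to 0.24654.
So P(jar B | data) = (0.054545) / (0.24654) = 0.22125.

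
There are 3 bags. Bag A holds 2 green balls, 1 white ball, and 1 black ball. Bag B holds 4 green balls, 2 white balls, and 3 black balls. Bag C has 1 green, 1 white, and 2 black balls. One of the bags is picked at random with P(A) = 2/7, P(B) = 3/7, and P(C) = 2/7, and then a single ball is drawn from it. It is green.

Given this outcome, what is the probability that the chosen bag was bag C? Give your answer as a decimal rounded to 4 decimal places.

For each hypothesis, P(data | H) works out to: P(data | bag A) = (2/4) = 1/2; P(data | bag B) = (4/9) = 4/9; P(data | bag C) = (1/4) = 1/4.
The prior-weighted likelihoods are 2/7 · 1/2 = 1/7, 3/7 · 4/9 = 4/21, 2/7 · 1/4 = 1/14; with total 17/42.
Therefore the posterior P(bag C | data) = (1/14) / (17/42) = 3/17.

0.1765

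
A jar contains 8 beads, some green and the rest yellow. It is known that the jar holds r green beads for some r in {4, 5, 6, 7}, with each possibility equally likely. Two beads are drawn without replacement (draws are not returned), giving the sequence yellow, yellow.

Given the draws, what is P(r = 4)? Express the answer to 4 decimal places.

0.6000

Compute the likelihood of the observed sequence for each case: P(data | r = 4) = (4/8)(3/7) = 3/14; P(data | r = 5) = (3/8)(2/7) = 3/28; P(data | r = 6) = (2/8)(1/7) = 1/28; P(data | r = 7) = (1/8)(0/7) = 0.
Weighting by the prior gives 1/4 · 3/14 = 3/56, 1/4 · 3/28 = 3/112, 1/4 · 1/28 = 1/112, 1/4 · 0 = 0; summing to 5/56.
By Bayes' rule, P(r = 4 | data) = (3/56) / (5/56) = 3/5.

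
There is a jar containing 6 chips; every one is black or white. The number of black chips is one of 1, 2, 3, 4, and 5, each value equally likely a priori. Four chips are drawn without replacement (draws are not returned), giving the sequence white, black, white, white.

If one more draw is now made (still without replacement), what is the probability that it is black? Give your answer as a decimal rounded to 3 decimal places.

0.333

Compute the likelihood of the observed sequence for each case: P(data | r = 1) = (5/6)(1/5)(4/4)(3/3) = 1/6; P(data | r = 2) = (4/6)(2/5)(3/4)(2/3) = 2/15; P(data | r = 3) = (3/6)(3/5)(2/4)(1/3) = 1/20; P(data | r = 4) = (2/6)(4/5)(1/4)(0/3) = 0; P(data | r = 5) = (1/6)(5/5)(0/4) = 0.
Multiplying each by its prior: 1/5 · 1/6 = 1/30, 1/5 · 2/15 = 2/75, 1/5 · 1/20 = 1/100, 1/5 · 0 = 0, 1/5 · 0 = 0; summing to 7/100.
The posterior is then P(r = 1 | data) = 10/21, P(r = 2 | data) = 8/21, P(r = 3 | data) = 1/7, P(r = 4 | data) = 0, P(r = 5 | data) = 0.
So P(black next | data) = Σ P(black next | H) P(H | data) = (0)(10/21) + (1/2)(8/21) + (1)(1/7) = 1/3.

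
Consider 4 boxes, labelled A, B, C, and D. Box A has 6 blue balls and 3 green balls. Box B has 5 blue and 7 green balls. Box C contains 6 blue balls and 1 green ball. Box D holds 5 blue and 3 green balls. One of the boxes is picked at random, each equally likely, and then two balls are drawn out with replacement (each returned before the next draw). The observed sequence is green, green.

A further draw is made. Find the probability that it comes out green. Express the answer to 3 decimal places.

The likelihood of the observed sequence under each hypothesis: P(data | box A) = (3/9)(3/9) = 0.11111; P(data | box B) = (7/12)(7/12) = 0.34028; P(data | box C) = (1/7)(1/7) = 0.020408; P(data | box D) = (3/8)(3/8) = 0.14062.
Weighting by the prior gives 1/4 · 0.11111 = 0.027778, 1/4 · 0.34028 = 0.085069, 1/4 · 0.020408 = 0.005102, 1/4 · 0.14062 = 0.035156; with total 0.15311.
Dividing through by the total gives posterior P(box A | data) = 0.18143, P(box B | data) = 0.55563, P(box C | data) = 0.033324, P(box D | data) = 0.22962.
So P(green next | data) = Σ P(green next | H) P(H | data) = (1/3)(0.18143) + (7/12)(0.55563) + (1/7)(0.033324) + (3/8)(0.22962) = 0.47546.

0.475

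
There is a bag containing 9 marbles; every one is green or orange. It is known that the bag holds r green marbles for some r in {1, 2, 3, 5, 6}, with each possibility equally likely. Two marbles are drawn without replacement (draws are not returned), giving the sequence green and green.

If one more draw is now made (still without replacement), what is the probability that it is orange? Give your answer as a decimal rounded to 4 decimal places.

The likelihood of the observed sequence under each hypothesis: P(data | r = 1) = (1/9)(0/8) = 0; P(data | r = 2) = (2/9)(1/8) = 1/36; P(data | r = 3) = (3/9)(2/8) = 1/12; P(data | r = 5) = (5/9)(4/8) = 5/18; P(data | r = 6) = (6/9)(5/8) = 5/12.
The prior-weighted likelihoods are 1/5 · 0 = 0, 1/5 · 1/36 = 1/180, 1/5 · 1/12 = 1/60, 1/5 · 5/18 = 1/18, 1/5 · 5/12 = 1/12; these sum to 29/180.
Normalising, the posterior is P(r = 1 | data) = 0, P(r = 2 | data) = 1/29, P(r = 3 | data) = 3/29, P(r = 5 | data) = 10/29, P(r = 6 | data) = 15/29.
So P(orange next | data) = Σ P(orange next | H) P(H | data) = (1)(1/29) + (6/7)(3/29) + (4/7)(10/29) + (3/7)(15/29) = 110/203.

0.5419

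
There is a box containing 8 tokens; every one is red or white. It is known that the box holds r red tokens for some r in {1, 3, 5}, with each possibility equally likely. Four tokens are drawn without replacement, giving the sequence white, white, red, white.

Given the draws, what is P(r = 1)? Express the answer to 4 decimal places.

0.5000

The likelihood of the observed sequence under each hypothesis: P(data | r = 1) = (7/8)(6/7)(1/6)(5/5) = 1/8; P(data | r = 3) = (5/8)(4/7)(3/6)(3/5) = 3/28; P(data | r = 5) = (3/8)(2/7)(5/6)(1/5) = 1/56.
The prior-weighted likelihoods are 1/3 · 1/8 = 1/24, 1/3 · 3/28 = 1/28, 1/3 · 1/56 = 1/168; with total 1/12.
So P(r = 1 | data) = (1/24) / (1/12) = 1/2.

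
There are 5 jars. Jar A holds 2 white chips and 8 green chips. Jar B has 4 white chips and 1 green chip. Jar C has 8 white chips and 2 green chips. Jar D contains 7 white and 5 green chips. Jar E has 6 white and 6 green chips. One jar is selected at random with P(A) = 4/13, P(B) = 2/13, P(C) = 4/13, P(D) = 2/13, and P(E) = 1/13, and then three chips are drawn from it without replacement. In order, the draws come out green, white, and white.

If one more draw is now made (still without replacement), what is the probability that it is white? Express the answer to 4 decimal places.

For each hypothesis, P(data | H) works out to: P(data | jar A) = (8/10)(2/9)(1/8) = 0.022222; P(data | jar B) = (1/5)(4/4)(3/3) = 0.2; P(data | jar C) = (2/10)(8/9)(7/8) = 0.15556; P(data | jar D) = (5/12)(7/11)(6/10) = 0.15909; P(data | jar E) = (6/12)(6/11)(5/10) = 0.13636.
Weighting by the prior gives 4/13 · 0.022222 = 0.0068376, 2/13 · 0.2 = 0.030769, 4/13 · 0.15556 = 0.047863, 2/13 · 0.15909 = 0.024476, 1/13 · 0.13636 = 0.01049; summing to 0.12044.
The posterior is then P(jar A | data) = 0.056774, P(jar B | data) = 0.25548, P(jar C | data) = 0.39742, P(jar D | data) = 0.20323, P(jar E | data) = 0.087097.
The predictive probability is P(white next | data) = (0)(0.056774) + (1)(0.25548) + (6/7)(0.39742) + (5/9)(0.20323) + (4/9)(0.087097) = 0.74774.

0.7477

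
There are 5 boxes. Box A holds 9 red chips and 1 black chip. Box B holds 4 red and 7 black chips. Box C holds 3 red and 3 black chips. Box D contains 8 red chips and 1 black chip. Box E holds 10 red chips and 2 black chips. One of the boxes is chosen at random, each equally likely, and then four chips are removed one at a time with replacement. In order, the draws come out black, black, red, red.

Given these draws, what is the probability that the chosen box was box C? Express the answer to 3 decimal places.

0.408

Under each hypothesis, the probability of the observed sequence is: P(data | box A) = (1/10)(1/10)(9/10)(9/10) = 0.0081; P(data | box B) = (7/11)(7/11)(4/11)(4/11) = 0.053548; P(data | box C) = (3/6)(3/6)(3/6)(3/6) = 0.0625; P(data | box D) = (1/9)(1/9)(8/9)(8/9) = 0.0097546; P(data | box E) = (2/12)(2/12)(10/12)(10/12) = 0.01929.
Weighting by the prior gives 1/5 · 0.0081 = 0.00162, 1/5 · 0.053548 = 0.01071, 1/5 · 0.0625 = 0.0125, 1/5 · 0.0097546 = 0.0019509, 1/5 · 0.01929 = 0.003858; summing to 0.030639.
So P(box C | data) = (0.0125) / (0.030639) = 0.40798.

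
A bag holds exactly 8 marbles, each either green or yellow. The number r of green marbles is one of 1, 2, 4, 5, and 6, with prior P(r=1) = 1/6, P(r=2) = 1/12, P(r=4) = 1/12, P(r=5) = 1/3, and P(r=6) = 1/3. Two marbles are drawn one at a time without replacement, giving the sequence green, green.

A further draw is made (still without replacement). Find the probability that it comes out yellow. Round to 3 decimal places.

0.421

The likelihood of the observed sequence under each hypothesis: P(data | r = 1) = (1/8)(0/7) = 0; P(data | r = 2) = (2/8)(1/7) = 1/28; P(data | r = 4) = (4/8)(3/7) = 3/14; P(data | r = 5) = (5/8)(4/7) = 5/14; P(data | r = 6) = (6/8)(5/7) = 15/28.
Weighting by the prior gives 1/6 · 0 = 0, 1/12 · 1/28 = 1/336, 1/12 · 3/14 = 1/56, 1/3 · 5/14 = 5/42, 1/3 · 15/28 = 5/28; these sum to 107/336.
Dividing through by the total gives posterior P(r = 1 | data) = 0, P(r = 2 | data) = 1/107, P(r = 4 | data) = 6/107, P(r = 5 | data) = 40/107, P(r = 6 | data) = 60/107.
Averaging over the posterior, P(yellow next | data) = (1)(1/107) + (2/3)(6/107) + (1/2)(40/107) + (1/3)(60/107) = 45/107.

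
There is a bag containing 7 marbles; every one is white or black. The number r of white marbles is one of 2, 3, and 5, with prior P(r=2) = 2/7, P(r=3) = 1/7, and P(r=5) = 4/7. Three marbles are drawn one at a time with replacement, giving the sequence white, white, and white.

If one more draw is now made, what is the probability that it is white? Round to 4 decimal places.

0.6875

For each hypothesis, P(data | H) works out to: P(data | r = 2) = (2/7)(2/7)(2/7) = 0.023324; P(data | r = 3) = (3/7)(3/7)(3/7) = 0.078717; P(data | r = 5) = (5/7)(5/7)(5/7) = 0.36443.
The prior-weighted likelihoods are 2/7 · 0.023324 = 0.0066639, 1/7 · 0.078717 = 0.011245, 4/7 · 0.36443 = 0.20825; summing to 0.22616.
Normalising, the posterior is P(r = 2 | data) = 0.029466, P(r = 3 | data) = 0.049724, P(r = 5 | data) = 0.92081.
Averaging over the posterior, P(white next | data) = (2/7)(0.029466) + (3/7)(0.049724) + (5/7)(0.92081) = 0.68745.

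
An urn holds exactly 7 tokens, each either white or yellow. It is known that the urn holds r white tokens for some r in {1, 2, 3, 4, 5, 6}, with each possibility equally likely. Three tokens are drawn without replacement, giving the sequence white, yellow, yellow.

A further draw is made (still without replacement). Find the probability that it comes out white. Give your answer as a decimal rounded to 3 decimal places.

Under each hypothesis, the probability of the observed sequence is: P(data | r = 1) = (1/7)(6/6)(5/5) = 1/7; P(data | r = 2) = (2/7)(5/6)(4/5) = 4/21; P(data | r = 3) = (3/7)(4/6)(3/5) = 6/35; P(data | r = 4) = (4/7)(3/6)(2/5) = 4/35; P(data | r = 5) = (5/7)(2/6)(1/5) = 1/21; P(data | r = 6) = (6/7)(1/6)(0/5) = 0.
Multiplying each by its prior: 1/6 · 1/7 = 1/42, 1/6 · 4/21 = 2/63, 1/6 · 6/35 = 1/35, 1/6 · 4/35 = 2/105, 1/6 · 1/21 = 1/126, 1/6 · 0 = 0; with total 1/9.
Dividing through by the total gives posterior P(r = 1 | data) = 3/14, P(r = 2 | data) = 2/7, P(r = 3 | data) = 9/35, P(r = 4 | data) = 6/35, P(r = 5 | data) = 1/14, P(r = 6 | data) = 0.
So P(white next | data) = Σ P(white next | H) P(H | data) = (0)(3/14) + (1/4)(2/7) + (1/2)(9/35) + (3/4)(6/35) + (1)(1/14) = 2/5.

0.400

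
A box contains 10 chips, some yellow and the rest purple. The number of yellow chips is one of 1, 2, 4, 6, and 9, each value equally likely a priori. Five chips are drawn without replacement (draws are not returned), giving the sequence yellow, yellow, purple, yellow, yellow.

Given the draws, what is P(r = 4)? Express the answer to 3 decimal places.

0.031

The likelihood of the observed sequence under each hypothesis: P(data | r = 1) = (1/10)(0/9) = 0; P(data | r = 2) = (2/10)(1/9)(8/8)(0/7) = 0; P(data | r = 4) = (4/10)(3/9)(6/8)(2/7)(1/6) = 0.0047619; P(data | r = 6) = (6/10)(5/9)(4/8)(4/7)(3/6) = 0.047619; P(data | r = 9) = (9/10)(8/9)(1/8)(7/7)(6/6) = 0.1.
The prior-weighted likelihoods are 1/5 · 0 = 0, 1/5 · 0 = 0, 1/5 · 0.0047619 = 0.00095238, 1/5 · 0.047619 = 0.0095238, 1/5 · 0.1 = 0.02; with total 0.030476.
By Bayes' rule, P(r = 4 | data) = (0.00095238) / (0.030476) = 0.03125.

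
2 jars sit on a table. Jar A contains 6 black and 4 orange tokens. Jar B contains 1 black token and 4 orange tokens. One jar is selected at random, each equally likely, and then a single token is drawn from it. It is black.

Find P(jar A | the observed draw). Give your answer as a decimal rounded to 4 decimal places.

0.7500

Under each hypothesis, the probability of this draw is: P(data | jar A) = (6/10) = 3/5; P(data | jar B) = (1/5) = 1/5.
Multiplying each by its prior: 1/2 · 3/5 = 3/10, 1/2 · 1/5 = 1/10; summing to 2/5.
So P(jar A | data) = (3/10) / (2/5) = 3/4.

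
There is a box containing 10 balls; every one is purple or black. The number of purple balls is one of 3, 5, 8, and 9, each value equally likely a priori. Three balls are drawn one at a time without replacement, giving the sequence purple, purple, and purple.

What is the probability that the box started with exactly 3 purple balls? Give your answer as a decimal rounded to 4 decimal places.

For each hypothesis, P(data | H) works out to: P(data | r = 3) = (3/10)(2/9)(1/8) = 1/120; P(data | r = 5) = (5/10)(4/9)(3/8) = 1/12; P(data | r = 8) = (8/10)(7/9)(6/8) = 7/15; P(data | r = 9) = (9/10)(8/9)(7/8) = 7/10.
Weighting by the prior gives 1/4 · 1/120 = 1/480, 1/4 · 1/12 = 1/48, 1/4 · 7/15 = 7/60, 1/4 · 7/10 = 7/40; these sum to 151/480.
By Bayes' rule, P(r = 3 | data) = (1/480) / (151/480) = 1/151.

0.0066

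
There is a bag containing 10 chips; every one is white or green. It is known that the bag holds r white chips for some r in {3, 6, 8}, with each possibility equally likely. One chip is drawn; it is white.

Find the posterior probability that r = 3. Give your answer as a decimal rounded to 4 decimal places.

Under each hypothesis, the probability of this draw is: P(data | r = 3) = (3/10) = 3/10; P(data | r = 6) = (6/10) = 3/5; P(data | r = 8) = (8/10) = 4/5.
Multiplying each by its prior: 1/3 · 3/10 = 1/10, 1/3 · 3/5 = 1/5, 1/3 · 4/5 = 4/15; with total 17/30.
By Bayes' rule, P(r = 3 | data) = (1/10) / (17/30) = 3/17.

0.1765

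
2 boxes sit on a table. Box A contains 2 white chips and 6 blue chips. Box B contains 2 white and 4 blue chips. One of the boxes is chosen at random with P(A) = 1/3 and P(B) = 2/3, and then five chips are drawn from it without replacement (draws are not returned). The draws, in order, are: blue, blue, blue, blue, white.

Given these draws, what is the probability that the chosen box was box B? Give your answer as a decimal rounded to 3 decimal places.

Under each hypothesis, the probability of the observed sequence is: P(data | box A) = (6/8)(5/7)(4/6)(3/5)(2/4) = 0.10714; P(data | box B) = (4/6)(3/5)(2/4)(1/3)(2/2) = 0.066667.
Weighting by the prior gives 1/3 · 0.10714 = 0.035714, 2/3 · 0.066667 = 0.044444; these sum to 0.080159.
So P(box B | data) = (0.044444) / (0.080159) = 0.55446.

0.554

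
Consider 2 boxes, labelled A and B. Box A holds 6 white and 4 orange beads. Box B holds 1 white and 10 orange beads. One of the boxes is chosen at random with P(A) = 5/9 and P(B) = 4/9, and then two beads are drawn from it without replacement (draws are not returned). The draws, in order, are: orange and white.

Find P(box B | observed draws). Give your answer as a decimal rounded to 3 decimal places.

Compute the likelihood of the observed sequence for each case: P(data | box A) = (4/10)(6/9) = 4/15; P(data | box B) = (10/11)(1/10) = 1/11.
Multiplying each by its prior: 5/9 · 4/15 = 4/27, 4/9 · 1/11 = 4/99; with total 56/297.
Hence P(box B | data) = (4/99) / (56/297) = 3/14.

0.214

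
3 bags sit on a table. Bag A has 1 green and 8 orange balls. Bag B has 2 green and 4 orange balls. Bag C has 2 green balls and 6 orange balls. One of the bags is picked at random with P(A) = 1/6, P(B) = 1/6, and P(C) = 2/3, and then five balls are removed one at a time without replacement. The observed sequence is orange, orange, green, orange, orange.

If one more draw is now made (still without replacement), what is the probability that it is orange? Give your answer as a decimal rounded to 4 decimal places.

Compute the likelihood of the observed sequence for each case: P(data | bag A) = (8/9)(7/8)(1/7)(6/6)(5/5) = 0.11111; P(data | bag B) = (4/6)(3/5)(2/4)(2/3)(1/2) = 0.066667; P(data | bag C) = (6/8)(5/7)(2/6)(4/5)(3/4) = 0.10714.
Weighting by the prior gives 1/6 · 0.11111 = 0.018519, 1/6 · 0.066667 = 0.011111, 2/3 · 0.10714 = 0.071429; these sum to 0.10106.
The posterior is then P(bag A | data) = 0.18325, P(bag B | data) = 0.10995, P(bag C | data) = 0.70681.
Averaging over the posterior, P(orange next | data) = (1)(0.18325) + (0)(0.10995) + (2/3)(0.70681) = 0.65445.

0.6545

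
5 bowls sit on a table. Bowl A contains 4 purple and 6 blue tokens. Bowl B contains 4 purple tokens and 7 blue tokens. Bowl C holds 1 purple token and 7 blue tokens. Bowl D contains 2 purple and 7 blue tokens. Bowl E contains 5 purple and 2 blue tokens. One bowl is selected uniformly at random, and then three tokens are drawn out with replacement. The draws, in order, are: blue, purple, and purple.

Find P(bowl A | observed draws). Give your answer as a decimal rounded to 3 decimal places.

0.254

The likelihood of the observed sequence under each hypothesis: P(data | bowl A) = (6/10)(4/10)(4/10) = 0.096; P(data | bowl B) = (7/11)(4/11)(4/11) = 0.084147; P(data | bowl C) = (7/8)(1/8)(1/8) = 0.013672; P(data | bowl D) = (7/9)(2/9)(2/9) = 0.038409; P(data | bowl E) = (2/7)(5/7)(5/7) = 0.14577.
The prior-weighted likelihoods are 1/5 · 0.096 = 0.0192, 1/5 · 0.084147 = 0.016829, 1/5 · 0.013672 = 0.0027344, 1/5 · 0.038409 = 0.0076818, 1/5 · 0.14577 = 0.029155; these sum to 0.0756.
So P(bowl A | data) = (0.0192) / (0.0756) = 0.25397.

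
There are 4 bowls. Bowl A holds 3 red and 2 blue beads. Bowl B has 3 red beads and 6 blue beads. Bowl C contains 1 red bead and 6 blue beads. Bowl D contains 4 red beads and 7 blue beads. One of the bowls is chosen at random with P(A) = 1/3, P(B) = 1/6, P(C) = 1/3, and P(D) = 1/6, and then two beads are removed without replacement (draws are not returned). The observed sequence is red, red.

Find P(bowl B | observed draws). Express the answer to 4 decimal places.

0.1052

The likelihood of the observed sequence under each hypothesis: P(data | bowl A) = (3/5)(2/4) = 0.3; P(data | bowl B) = (3/9)(2/8) = 0.083333; P(data | bowl C) = (1/7)(0/6) = 0; P(data | bowl D) = (4/11)(3/10) = 0.10909.
Weighting by the prior gives 1/3 · 0.3 = 0.1, 1/6 · 0.083333 = 0.013889, 1/3 · 0 = 0, 1/6 · 0.10909 = 0.018182; summing to 0.13207.
Hence P(bowl B | data) = (0.013889) / (0.13207) = 0.10516.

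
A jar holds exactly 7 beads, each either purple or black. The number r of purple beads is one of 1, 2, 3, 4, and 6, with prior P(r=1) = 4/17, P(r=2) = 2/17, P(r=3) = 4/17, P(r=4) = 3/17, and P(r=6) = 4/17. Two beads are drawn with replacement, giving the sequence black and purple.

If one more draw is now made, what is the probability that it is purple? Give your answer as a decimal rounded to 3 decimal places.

0.466

For each hypothesis, P(data | H) works out to: P(data | r = 1) = (6/7)(1/7) = 6/49; P(data | r = 2) = (5/7)(2/7) = 10/49; P(data | r = 3) = (4/7)(3/7) = 12/49; P(data | r = 4) = (3/7)(4/7) = 12/49; P(data | r = 6) = (1/7)(6/7) = 6/49.
Weighting by the prior gives 4/17 · 6/49 = 24/833, 2/17 · 10/49 = 20/833, 4/17 · 12/49 = 48/833, 3/17 · 12/49 = 36/833, 4/17 · 6/49 = 24/833; summing to 152/833.
Dividing through by the total gives posterior P(r = 1 | data) = 3/19, P(r = 2 | data) = 5/38, P(r = 3 | data) = 6/19, P(r = 4 | data) = 9/38, P(r = 6 | data) = 3/19.
The predictive probability is P(purple next | data) = (1/7)(3/19) + (2/7)(5/38) + (3/7)(6/19) + (4/7)(9/38) + (6/7)(3/19) = 62/133.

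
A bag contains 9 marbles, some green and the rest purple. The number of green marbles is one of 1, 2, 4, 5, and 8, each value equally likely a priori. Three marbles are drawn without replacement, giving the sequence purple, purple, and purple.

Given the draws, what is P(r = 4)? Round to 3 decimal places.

Compute the likelihood of the observed sequence for each case: P(data | r = 1) = (8/9)(7/8)(6/7) = 2/3; P(data | r = 2) = (7/9)(6/8)(5/7) = 5/12; P(data | r = 4) = (5/9)(4/8)(3/7) = 5/42; P(data | r = 5) = (4/9)(3/8)(2/7) = 1/21; P(data | r = 8) = (1/9)(0/8) = 0.
Weighting by the prior gives 1/5 · 2/3 = 2/15, 1/5 · 5/12 = 1/12, 1/5 · 5/42 = 1/42, 1/5 · 1/21 = 1/105, 1/5 · 0 = 0; these sum to 1/4.
So P(r = 4 | data) = (1/42) / (1/4) = 2/21.

0.095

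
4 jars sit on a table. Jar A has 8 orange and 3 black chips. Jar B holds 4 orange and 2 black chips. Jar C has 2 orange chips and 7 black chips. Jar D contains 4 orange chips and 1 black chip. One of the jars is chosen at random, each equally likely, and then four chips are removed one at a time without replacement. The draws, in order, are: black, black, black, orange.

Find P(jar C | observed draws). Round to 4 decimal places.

Compute the likelihood of the observed sequence for each case: P(data | jar A) = (3/11)(2/10)(1/9)(8/8) = 0.0060606; P(data | jar B) = (2/6)(1/5)(0/4) = 0; P(data | jar C) = (7/9)(6/8)(5/7)(2/6) = 0.13889; P(data | jar D) = (1/5)(0/4) = 0.
Weighting by the prior gives 1/4 · 0.0060606 = 0.0015152, 1/4 · 0 = 0, 1/4 · 0.13889 = 0.034722, 1/4 · 0 = 0; summing to 0.036237.
Therefore the posterior P(jar C | data) = (0.034722) / (0.036237) = 0.95819.

0.9582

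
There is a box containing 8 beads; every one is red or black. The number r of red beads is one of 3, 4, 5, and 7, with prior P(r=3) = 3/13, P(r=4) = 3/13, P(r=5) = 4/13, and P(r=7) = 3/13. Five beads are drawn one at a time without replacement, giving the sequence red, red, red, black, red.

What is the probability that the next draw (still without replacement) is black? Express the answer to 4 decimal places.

Under each hypothesis, the probability of the observed sequence is: P(data | r = 3) = (3/8)(2/7)(1/6)(5/5)(0/4) = 0; P(data | r = 4) = (4/8)(3/7)(2/6)(4/5)(1/4) = 0.014286; P(data | r = 5) = (5/8)(4/7)(3/6)(3/5)(2/4) = 0.053571; P(data | r = 7) = (7/8)(6/7)(5/6)(1/5)(4/4) = 0.125.
Multiplying each by its prior: 3/13 · 0 = 0, 3/13 · 0.014286 = 0.0032967, 4/13 · 0.053571 = 0.016484, 3/13 · 0.125 = 0.028846; summing to 0.048626.
Normalising, the posterior is P(r = 3 | data) = 0, P(r = 4 | data) = 0.067797, P(r = 5 | data) = 0.33898, P(r = 7 | data) = 0.59322.
The predictive probability is P(black next | data) = (1)(0.067797) + (2/3)(0.33898) + (0)(0.59322) = 0.29379.

0.2938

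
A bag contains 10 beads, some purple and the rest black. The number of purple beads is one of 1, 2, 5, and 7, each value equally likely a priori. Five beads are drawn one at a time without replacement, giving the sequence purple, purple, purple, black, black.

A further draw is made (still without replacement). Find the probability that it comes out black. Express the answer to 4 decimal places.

0.3951

The likelihood of the observed sequence under each hypothesis: P(data | r = 1) = (1/10)(0/9) = 0; P(data | r = 2) = (2/10)(1/9)(0/8) = 0; P(data | r = 5) = (5/10)(4/9)(3/8)(5/7)(4/6) = 0.039683; P(data | r = 7) = (7/10)(6/9)(5/8)(3/7)(2/6) = 0.041667.
Multiplying each by its prior: 1/4 · 0 = 0, 1/4 · 0 = 0, 1/4 · 0.039683 = 0.0099206, 1/4 · 0.041667 = 0.010417; summing to 0.020337.
The posterior is then P(r = 1 | data) = 0, P(r = 2 | data) = 0, P(r = 5 | data) = 0.4878, P(r = 7 | data) = 0.5122.
Averaging over the posterior, P(black next | data) = (3/5)(0.4878) + (1/5)(0.5122) = 0.39512.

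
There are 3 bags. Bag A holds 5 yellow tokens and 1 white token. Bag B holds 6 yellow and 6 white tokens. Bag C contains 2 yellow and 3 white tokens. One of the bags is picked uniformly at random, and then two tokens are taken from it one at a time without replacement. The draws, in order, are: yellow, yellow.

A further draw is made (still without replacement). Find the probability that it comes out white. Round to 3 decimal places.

0.405

Under each hypothesis, the probability of the observed sequence is: P(data | bag A) = (5/6)(4/5) = 2/3; P(data | bag B) = (6/12)(5/11) = 5/22; P(data | bag C) = (2/5)(1/4) = 1/10.
Weighting by the prior gives 1/3 · 2/3 = 2/9, 1/3 · 5/22 = 5/66, 1/3 · 1/10 = 1/30; with total 164/495.
Dividing through by the total gives posterior P(bag A | data) = 55/82, P(bag B | data) = 75/328, P(bag C | data) = 33/328.
So P(white next | data) = Σ P(white next | H) P(H | data) = (1/4)(55/82) + (3/5)(75/328) + (1)(33/328) = 133/328.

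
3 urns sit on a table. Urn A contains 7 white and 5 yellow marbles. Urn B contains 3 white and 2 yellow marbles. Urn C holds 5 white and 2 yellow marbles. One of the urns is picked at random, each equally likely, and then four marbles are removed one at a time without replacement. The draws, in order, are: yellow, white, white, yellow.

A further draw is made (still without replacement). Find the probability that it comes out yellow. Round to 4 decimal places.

Compute the likelihood of the observed sequence for each case: P(data | urn A) = (5/12)(7/11)(6/10)(4/9) = 0.070707; P(data | urn B) = (2/5)(3/4)(2/3)(1/2) = 0.1; P(data | urn C) = (2/7)(5/6)(4/5)(1/4) = 0.047619.
Weighting by the prior gives 1/3 · 0.070707 = 0.023569, 1/3 · 0.1 = 0.033333, 1/3 · 0.047619 = 0.015873; with total 0.072775.
Dividing through by the total gives posterior P(urn A | data) = 0.32386, P(urn B | data) = 0.45803, P(urn C | data) = 0.21811.
The predictive probability is P(yellow next | data) = (3/8)(0.32386) + (0)(0.45803) + (0)(0.21811) = 0.12145.

0.1214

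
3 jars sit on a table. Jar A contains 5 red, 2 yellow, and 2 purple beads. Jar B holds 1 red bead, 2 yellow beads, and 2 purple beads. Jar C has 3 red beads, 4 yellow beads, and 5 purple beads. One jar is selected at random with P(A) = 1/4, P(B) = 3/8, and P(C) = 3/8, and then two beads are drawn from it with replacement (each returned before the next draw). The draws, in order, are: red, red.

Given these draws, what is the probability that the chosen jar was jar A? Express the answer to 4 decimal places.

0.6675

The likelihood of the observed sequence under each hypothesis: P(data | jar A) = (5/9)(5/9) = 0.30864; P(data | jar B) = (1/5)(1/5) = 0.04; P(data | jar C) = (3/12)(3/12) = 0.0625.
Multiplying each by its prior: 1/4 · 0.30864 = 0.07716, 3/8 · 0.04 = 0.015, 3/8 · 0.0625 = 0.023438; summing to 0.1156.
By Bayes' rule, P(jar A | data) = (0.07716) / (0.1156) = 0.66749.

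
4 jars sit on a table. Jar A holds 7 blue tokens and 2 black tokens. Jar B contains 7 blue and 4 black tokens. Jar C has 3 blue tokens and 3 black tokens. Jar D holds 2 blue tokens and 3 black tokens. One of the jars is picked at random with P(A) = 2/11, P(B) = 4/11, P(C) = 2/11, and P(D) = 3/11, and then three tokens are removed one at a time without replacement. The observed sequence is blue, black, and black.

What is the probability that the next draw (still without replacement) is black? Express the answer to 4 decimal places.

For each hypothesis, P(data | H) works out to: P(data | jar A) = (7/9)(2/8)(1/7) = 0.027778; P(data | jar B) = (7/11)(4/10)(3/9) = 0.084848; P(data | jar C) = (3/6)(3/5)(2/4) = 0.15; P(data | jar D) = (2/5)(3/4)(2/3) = 0.2.
Multiplying each by its prior: 2/11 · 0.027778 = 0.0050505, 4/11 · 0.084848 = 0.030854, 2/11 · 0.15 = 0.027273, 3/11 · 0.2 = 0.054545; summing to 0.11772.
Dividing through by the total gives posterior P(jar A | data) = 0.042902, P(jar B | data) = 0.26209, P(jar C | data) = 0.23167, P(jar D | data) = 0.46334.
Averaging over the posterior, P(black next | data) = (0)(0.042902) + (1/4)(0.26209) + (1/3)(0.23167) + (1/2)(0.46334) = 0.37441.

0.3744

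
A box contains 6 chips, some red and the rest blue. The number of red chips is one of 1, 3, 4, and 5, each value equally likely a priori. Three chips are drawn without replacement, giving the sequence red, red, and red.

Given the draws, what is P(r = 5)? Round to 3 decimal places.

The likelihood of the observed sequence under each hypothesis: P(data | r = 1) = (1/6)(0/5) = 0; P(data | r = 3) = (3/6)(2/5)(1/4) = 1/20; P(data | r = 4) = (4/6)(3/5)(2/4) = 1/5; P(data | r = 5) = (5/6)(4/5)(3/4) = 1/2.
The prior-weighted likelihoods are 1/4 · 0 = 0, 1/4 · 1/20 = 1/80, 1/4 · 1/5 = 1/20, 1/4 · 1/2 = 1/8; these sum to 3/16.
Hence P(r = 5 | data) = (1/8) / (3/16) = 2/3.

0.667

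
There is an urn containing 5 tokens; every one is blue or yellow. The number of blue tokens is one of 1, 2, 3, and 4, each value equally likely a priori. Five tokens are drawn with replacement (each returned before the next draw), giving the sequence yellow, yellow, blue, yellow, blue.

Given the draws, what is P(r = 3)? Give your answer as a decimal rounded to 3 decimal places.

0.277

The likelihood of the observed sequence under each hypothesis: P(data | r = 1) = (4/5)(4/5)(1/5)(4/5)(1/5) = 0.02048; P(data | r = 2) = (3/5)(3/5)(2/5)(3/5)(2/5) = 0.03456; P(data | r = 3) = (2/5)(2/5)(3/5)(2/5)(3/5) = 0.02304; P(data | r = 4) = (1/5)(1/5)(4/5)(1/5)(4/5) = 0.00512.
Multiplying each by its prior: 1/4 · 0.02048 = 0.00512, 1/4 · 0.03456 = 0.00864, 1/4 · 0.02304 = 0.00576, 1/4 · 0.00512 = 0.00128; summing to 0.0208.
Hence P(r = 3 | data) = (0.00576) / (0.0208) = 0.27692.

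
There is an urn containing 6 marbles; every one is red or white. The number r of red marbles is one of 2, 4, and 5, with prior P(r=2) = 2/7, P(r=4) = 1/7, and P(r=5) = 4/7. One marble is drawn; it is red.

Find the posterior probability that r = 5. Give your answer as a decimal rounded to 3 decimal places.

Under each hypothesis, the probability of this draw is: P(data | r = 2) = (2/6) = 1/3; P(data | r = 4) = (4/6) = 2/3; P(data | r = 5) = (5/6) = 5/6.
Weighting by the prior gives 2/7 · 1/3 = 2/21, 1/7 · 2/3 = 2/21, 4/7 · 5/6 = 10/21; summing to 2/3.
So P(r = 5 | data) = (10/21) / (2/3) = 5/7.

0.714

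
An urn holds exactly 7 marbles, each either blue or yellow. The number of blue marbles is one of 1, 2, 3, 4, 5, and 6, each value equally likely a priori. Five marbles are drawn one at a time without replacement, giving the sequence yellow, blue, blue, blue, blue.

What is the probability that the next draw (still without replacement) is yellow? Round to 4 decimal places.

0.2857

Under each hypothesis, the probability of the observed sequence is: P(data | r = 1) = (6/7)(1/6)(0/5) = 0; P(data | r = 2) = (5/7)(2/6)(1/5)(0/4) = 0; P(data | r = 3) = (4/7)(3/6)(2/5)(1/4)(0/3) = 0; P(data | r = 4) = (3/7)(4/6)(3/5)(2/4)(1/3) = 1/35; P(data | r = 5) = (2/7)(5/6)(4/5)(3/4)(2/3) = 2/21; P(data | r = 6) = (1/7)(6/6)(5/5)(4/4)(3/3) = 1/7.
Weighting by the prior gives 1/6 · 0 = 0, 1/6 · 0 = 0, 1/6 · 0 = 0, 1/6 · 1/35 = 1/210, 1/6 · 2/21 = 1/63, 1/6 · 1/7 = 1/42; these sum to 2/45.
Dividing through by the total gives posterior P(r = 1 | data) = 0, P(r = 2 | data) = 0, P(r = 3 | data) = 0, P(r = 4 | data) = 3/28, P(r = 5 | data) = 5/14, P(r = 6 | data) = 15/28.
Averaging over the posterior, P(yellow next | data) = (1)(3/28) + (1/2)(5/14) + (0)(15/28) = 2/7.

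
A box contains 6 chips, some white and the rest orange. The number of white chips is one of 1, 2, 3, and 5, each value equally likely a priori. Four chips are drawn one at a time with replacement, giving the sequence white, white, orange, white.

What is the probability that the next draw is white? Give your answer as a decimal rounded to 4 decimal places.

0.6427

For each hypothesis, P(data | H) works out to: P(data | r = 1) = (1/6)(1/6)(5/6)(1/6) = 0.003858; P(data | r = 2) = (2/6)(2/6)(4/6)(2/6) = 0.024691; P(data | r = 3) = (3/6)(3/6)(3/6)(3/6) = 0.0625; P(data | r = 5) = (5/6)(5/6)(1/6)(5/6) = 0.096451.
Weighting by the prior gives 1/4 · 0.003858 = 0.00096451, 1/4 · 0.024691 = 0.0061728, 1/4 · 0.0625 = 0.015625, 1/4 · 0.096451 = 0.024113; with total 0.046875.
The posterior is then P(r = 1 | data) = 0.020576, P(r = 2 | data) = 0.13169, P(r = 3 | data) = 0.33333, P(r = 5 | data) = 0.5144.
The predictive probability is P(white next | data) = (1/6)(0.020576) + (1/3)(0.13169) + (1/2)(0.33333) + (5/6)(0.5144) = 0.64266.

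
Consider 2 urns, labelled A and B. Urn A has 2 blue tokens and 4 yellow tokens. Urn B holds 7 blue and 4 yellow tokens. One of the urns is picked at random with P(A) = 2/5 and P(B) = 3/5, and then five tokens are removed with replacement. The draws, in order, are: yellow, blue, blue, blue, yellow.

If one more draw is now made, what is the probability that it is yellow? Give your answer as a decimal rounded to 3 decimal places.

The likelihood of the observed sequence under each hypothesis: P(data | urn A) = (4/6)(2/6)(2/6)(2/6)(4/6) = 0.016461; P(data | urn B) = (4/11)(7/11)(7/11)(7/11)(4/11) = 0.034076.
Weighting by the prior gives 2/5 · 0.016461 = 0.0065844, 3/5 · 0.034076 = 0.020446; summing to 0.02703.
Normalising, the posterior is P(urn A | data) = 0.24359, P(urn B | data) = 0.75641.
Averaging over the posterior, P(yellow next | data) = (2/3)(0.24359) + (4/11)(0.75641) = 0.43745.

0.437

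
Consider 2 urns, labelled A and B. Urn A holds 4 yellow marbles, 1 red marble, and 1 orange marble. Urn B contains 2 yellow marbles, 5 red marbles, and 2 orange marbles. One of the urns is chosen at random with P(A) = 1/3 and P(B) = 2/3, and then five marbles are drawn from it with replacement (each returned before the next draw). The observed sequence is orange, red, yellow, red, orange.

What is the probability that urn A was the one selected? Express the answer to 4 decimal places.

0.0706

Under each hypothesis, the probability of the observed sequence is: P(data | urn A) = (1/6)(1/6)(4/6)(1/6)(1/6) = 0.0005144; P(data | urn B) = (2/9)(5/9)(2/9)(5/9)(2/9) = 0.003387.
The prior-weighted likelihoods are 1/3 · 0.0005144 = 0.00017147, 2/3 · 0.003387 = 0.002258; summing to 0.0024295.
Therefore the posterior P(urn A | data) = (0.00017147) / (0.0024295) = 0.070578.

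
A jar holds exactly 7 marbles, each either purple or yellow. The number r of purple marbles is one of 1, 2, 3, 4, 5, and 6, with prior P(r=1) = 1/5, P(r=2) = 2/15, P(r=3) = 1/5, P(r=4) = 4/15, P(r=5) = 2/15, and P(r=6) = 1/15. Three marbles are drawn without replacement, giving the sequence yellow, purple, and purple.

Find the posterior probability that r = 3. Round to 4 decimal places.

Under each hypothesis, the probability of the observed sequence is: P(data | r = 1) = (6/7)(1/6)(0/5) = 0; P(data | r = 2) = (5/7)(2/6)(1/5) = 0.047619; P(data | r = 3) = (4/7)(3/6)(2/5) = 0.11429; P(data | r = 4) = (3/7)(4/6)(3/5) = 0.17143; P(data | r = 5) = (2/7)(5/6)(4/5) = 0.19048; P(data | r = 6) = (1/7)(6/6)(5/5) = 0.14286.
Weighting by the prior gives 1/5 · 0 = 0, 2/15 · 0.047619 = 0.0063492, 1/5 · 0.11429 = 0.022857, 4/15 · 0.17143 = 0.045714, 2/15 · 0.19048 = 0.025397, 1/15 · 0.14286 = 0.0095238; summing to 0.10984.
By Bayes' rule, P(r = 3 | data) = (0.022857) / (0.10984) = 0.20809.

0.2081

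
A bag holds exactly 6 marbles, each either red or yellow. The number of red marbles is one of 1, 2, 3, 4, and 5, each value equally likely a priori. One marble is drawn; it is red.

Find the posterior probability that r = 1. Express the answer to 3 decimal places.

The likelihood of this draw under each hypothesis: P(data | r = 1) = (1/6) = 1/6; P(data | r = 2) = (2/6) = 1/3; P(data | r = 3) = (3/6) = 1/2; P(data | r = 4) = (4/6) = 2/3; P(data | r = 5) = (5/6) = 5/6.
Weighting by the prior gives 1/5 · 1/6 = 1/30, 1/5 · 1/3 = 1/15, 1/5 · 1/2 = 1/10, 1/5 · 2/3 = 2/15, 1/5 · 5/6 = 1/6; these sum to 1/2.
Hence P(r = 1 | data) = (1/30) / (1/2) = 1/15.

0.067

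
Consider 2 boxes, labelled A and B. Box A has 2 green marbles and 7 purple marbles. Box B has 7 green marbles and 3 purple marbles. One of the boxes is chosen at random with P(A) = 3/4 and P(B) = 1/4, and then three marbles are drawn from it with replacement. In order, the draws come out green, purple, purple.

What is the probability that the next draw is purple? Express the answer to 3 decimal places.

0.713

The likelihood of the observed sequence under each hypothesis: P(data | box A) = (2/9)(7/9)(7/9) = 0.13443; P(data | box B) = (7/10)(3/10)(3/10) = 0.063.
Multiplying each by its prior: 3/4 · 0.13443 = 0.10082, 1/4 · 0.063 = 0.01575; with total 0.11657.
Dividing through by the total gives posterior P(box A | data) = 0.86489, P(box B | data) = 0.13511.
Averaging over the posterior, P(purple next | data) = (7/9)(0.86489) + (3/10)(0.13511) = 0.71323.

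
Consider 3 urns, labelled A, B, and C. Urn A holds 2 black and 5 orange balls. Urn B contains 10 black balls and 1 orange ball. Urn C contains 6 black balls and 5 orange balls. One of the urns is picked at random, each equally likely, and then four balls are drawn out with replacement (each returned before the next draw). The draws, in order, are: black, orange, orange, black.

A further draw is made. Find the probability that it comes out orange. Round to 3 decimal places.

Under each hypothesis, the probability of the observed sequence is: P(data | urn A) = (2/7)(5/7)(5/7)(2/7) = 0.041649; P(data | urn B) = (10/11)(1/11)(1/11)(10/11) = 0.0068301; P(data | urn C) = (6/11)(5/11)(5/11)(6/11) = 0.061471.
The prior-weighted likelihoods are 1/3 · 0.041649 = 0.013883, 1/3 · 0.0068301 = 0.0022767, 1/3 · 0.061471 = 0.02049; these sum to 0.03665.
Normalising, the posterior is P(urn A | data) = 0.3788, P(urn B | data) = 0.06212, P(urn C | data) = 0.55908.
So P(orange next | data) = Σ P(orange next | H) P(H | data) = (5/7)(0.3788) + (1/11)(0.06212) + (5/11)(0.55908) = 0.53035.

0.530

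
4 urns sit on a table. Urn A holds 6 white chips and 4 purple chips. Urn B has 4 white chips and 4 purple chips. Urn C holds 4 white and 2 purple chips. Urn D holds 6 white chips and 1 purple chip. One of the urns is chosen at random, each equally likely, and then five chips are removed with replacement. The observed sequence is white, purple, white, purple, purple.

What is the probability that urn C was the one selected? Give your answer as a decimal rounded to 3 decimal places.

Under each hypothesis, the probability of the observed sequence is: P(data | urn A) = (6/10)(4/10)(6/10)(4/10)(4/10) = 0.02304; P(data | urn B) = (4/8)(4/8)(4/8)(4/8)(4/8) = 0.03125; P(data | urn C) = (4/6)(2/6)(4/6)(2/6)(2/6) = 0.016461; P(data | urn D) = (6/7)(1/7)(6/7)(1/7)(1/7) = 0.002142.
The prior-weighted likelihoods are 1/4 · 0.02304 = 0.00576, 1/4 · 0.03125 = 0.0078125, 1/4 · 0.016461 = 0.0041152, 1/4 · 0.002142 = 0.00053549; with total 0.018223.
Therefore the posterior P(urn C | data) = (0.0041152) / (0.018223) = 0.22582.

0.226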